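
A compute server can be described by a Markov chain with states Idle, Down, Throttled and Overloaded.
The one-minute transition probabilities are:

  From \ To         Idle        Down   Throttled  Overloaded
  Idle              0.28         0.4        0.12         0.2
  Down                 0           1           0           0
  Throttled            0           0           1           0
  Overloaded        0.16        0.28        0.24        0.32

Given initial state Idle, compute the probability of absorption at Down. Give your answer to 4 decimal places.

0.7168

Let h(s) be the probability of absorption at Down starting from transient state s. Then h(Down) = 1 and h(Throttled) = 0. By first-step analysis:
h(Idle) = 0.28·h(Idle) + 0.4·1 + 0.12·0 + 0.2·h(Overloaded)
h(Overloaded) = 0.16·h(Idle) + 0.28·1 + 0.24·0 + 0.32·h(Overloaded)
Solving: h(Idle) = 0.7168, h(Overloaded) = 0.5804.
Starting from Idle, the probability is 0.7168.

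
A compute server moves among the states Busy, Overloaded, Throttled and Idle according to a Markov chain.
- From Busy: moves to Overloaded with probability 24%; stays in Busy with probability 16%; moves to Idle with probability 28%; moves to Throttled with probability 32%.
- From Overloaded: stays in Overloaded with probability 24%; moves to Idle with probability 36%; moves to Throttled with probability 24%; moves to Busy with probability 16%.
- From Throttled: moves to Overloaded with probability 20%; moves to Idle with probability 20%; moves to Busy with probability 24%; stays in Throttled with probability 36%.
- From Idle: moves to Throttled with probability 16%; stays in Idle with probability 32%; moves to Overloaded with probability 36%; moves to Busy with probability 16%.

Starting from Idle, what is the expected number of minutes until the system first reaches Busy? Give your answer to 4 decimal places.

5.6082

Let t(s) be the expected number of minutes to first reach Busy from state s, with t(Busy) = 0. Conditioning on the first minute:
t(Overloaded) = 1 + 0.24·t(Overloaded) + 0.24·t(Throttled) + 0.36·t(Idle)
t(Throttled) = 1 + 0.2·t(Overloaded) + 0.36·t(Throttled) + 0.2·t(Idle)
t(Idle) = 1 + 0.36·t(Overloaded) + 0.16·t(Throttled) + 0.32·t(Idle)
Solving: t(Overloaded) = 5.5687, t(Throttled) = 5.0553, t(Idle) = 5.6082.
Expected minutes from Idle to Busy: 5.6082.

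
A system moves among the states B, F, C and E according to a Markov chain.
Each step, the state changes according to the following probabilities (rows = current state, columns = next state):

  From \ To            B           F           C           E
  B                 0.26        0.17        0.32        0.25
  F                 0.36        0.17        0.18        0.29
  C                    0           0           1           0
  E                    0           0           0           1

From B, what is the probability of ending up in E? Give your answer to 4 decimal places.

0.4644

Let h(s) be the probability of absorption at E starting from transient state s. Then h(E) = 1 and h(C) = 0. By first-step analysis:
h(B) = 0.26·h(B) + 0.17·h(F) + 0.32·0 + 0.25·1
h(F) = 0.36·h(B) + 0.17·h(F) + 0.18·0 + 0.29·1
Solving: h(B) = 0.4644, h(F) = 0.5508.
Starting from B, the probability is 0.4644.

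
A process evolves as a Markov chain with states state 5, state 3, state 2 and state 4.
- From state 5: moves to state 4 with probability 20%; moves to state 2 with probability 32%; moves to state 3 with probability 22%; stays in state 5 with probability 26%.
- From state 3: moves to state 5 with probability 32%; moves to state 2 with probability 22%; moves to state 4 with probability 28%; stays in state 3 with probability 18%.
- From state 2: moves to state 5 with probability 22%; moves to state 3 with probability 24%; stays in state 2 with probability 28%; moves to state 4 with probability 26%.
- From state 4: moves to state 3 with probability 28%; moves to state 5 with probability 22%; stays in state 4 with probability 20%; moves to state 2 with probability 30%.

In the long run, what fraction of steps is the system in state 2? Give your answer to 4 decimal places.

Let the stationary distribution be π with π = πP and π_1 + π_2 + π_3 + π_4 = 1.
π_1 = 0.26·π_1 + 0.32·π_2 + 0.22·π_3 + 0.22·π_4
π_2 = 0.22·π_1 + 0.18·π_2 + 0.24·π_3 + 0.28·π_4
π_3 = 0.32·π_1 + 0.22·π_2 + 0.28·π_3 + 0.3·π_4
Solving with the normalization constraint gives π = (0.2532, 0.2305, 0.2810, 0.2353).
So the stationary probability of state 2 is 0.2810.

0.2810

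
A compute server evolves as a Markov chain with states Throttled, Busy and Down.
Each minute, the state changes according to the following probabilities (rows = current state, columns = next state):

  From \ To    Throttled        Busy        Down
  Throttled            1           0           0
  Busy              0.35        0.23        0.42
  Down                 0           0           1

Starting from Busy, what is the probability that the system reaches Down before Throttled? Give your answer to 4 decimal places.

Let h(s) be the probability of absorption at Down starting from transient state s. Then h(Down) = 1 and h(Throttled) = 0. By first-step analysis:
h(Busy) = 0.35·0 + 0.23·h(Busy) + 0.42·1
Solving: h(Busy) = 0.5455.
Starting from Busy, the probability is 0.5455.

0.5455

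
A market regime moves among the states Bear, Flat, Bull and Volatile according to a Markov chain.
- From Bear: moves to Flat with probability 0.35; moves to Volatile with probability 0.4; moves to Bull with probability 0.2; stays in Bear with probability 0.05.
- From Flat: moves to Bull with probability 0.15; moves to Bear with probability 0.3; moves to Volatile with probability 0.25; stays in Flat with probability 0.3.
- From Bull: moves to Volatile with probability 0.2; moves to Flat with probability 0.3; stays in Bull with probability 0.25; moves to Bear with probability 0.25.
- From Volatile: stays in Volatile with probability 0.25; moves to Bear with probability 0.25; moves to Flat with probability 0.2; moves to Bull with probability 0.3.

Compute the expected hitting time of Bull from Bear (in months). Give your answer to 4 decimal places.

4.6176

Let t(s) be the expected number of months to first reach Bull from state s, with t(Bull) = 0. Conditioning on the first month:
t(Bear) = 1 + 0.05·t(Bear) + 0.35·t(Flat) + 0.4·t(Volatile)
t(Flat) = 1 + 0.3·t(Bear) + 0.3·t(Flat) + 0.25·t(Volatile)
t(Volatile) = 1 + 0.25·t(Bear) + 0.2·t(Flat) + 0.25·t(Volatile)
Solving: t(Bear) = 4.6176, t(Flat) = 4.9001, t(Volatile) = 4.1792.
Expected months from Bear to Bull: 4.6176.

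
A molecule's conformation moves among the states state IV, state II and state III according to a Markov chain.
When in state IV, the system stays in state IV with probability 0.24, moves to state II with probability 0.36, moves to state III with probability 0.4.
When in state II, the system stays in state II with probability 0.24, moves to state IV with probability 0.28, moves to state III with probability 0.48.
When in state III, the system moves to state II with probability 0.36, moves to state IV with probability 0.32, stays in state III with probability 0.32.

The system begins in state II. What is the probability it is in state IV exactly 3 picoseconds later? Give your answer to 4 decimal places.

0.2837

Propagate the distribution vector 3 picoseconds from state II.
After 0 picoseconds: (0.0000, 1.0000, 0.0000)
After 1 picosecond: (0.2800, 0.2400, 0.4800)
After 2 picoseconds: (0.2880, 0.3312, 0.3808)
After 3 picoseconds: (0.2837, 0.3203, 0.3960)
P(in state IV after 3 picoseconds) = 0.2837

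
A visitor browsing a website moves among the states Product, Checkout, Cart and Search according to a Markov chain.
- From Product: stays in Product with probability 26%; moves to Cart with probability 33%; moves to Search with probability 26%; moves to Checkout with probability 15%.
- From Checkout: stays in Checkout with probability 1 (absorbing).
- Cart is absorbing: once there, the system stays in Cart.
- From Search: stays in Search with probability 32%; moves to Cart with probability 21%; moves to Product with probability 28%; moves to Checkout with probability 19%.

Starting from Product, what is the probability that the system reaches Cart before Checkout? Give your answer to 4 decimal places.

Let h(s) be the probability of absorption at Cart starting from transient state s. Then h(Cart) = 1 and h(Checkout) = 0. By first-step analysis:
h(Product) = 0.26·h(Product) + 0.15·0 + 0.33·1 + 0.26·h(Search)
h(Search) = 0.28·h(Product) + 0.19·0 + 0.21·1 + 0.32·h(Search)
Solving: h(Product) = 0.6482, h(Search) = 0.5757.
Starting from Product, the probability is 0.6482.

0.6482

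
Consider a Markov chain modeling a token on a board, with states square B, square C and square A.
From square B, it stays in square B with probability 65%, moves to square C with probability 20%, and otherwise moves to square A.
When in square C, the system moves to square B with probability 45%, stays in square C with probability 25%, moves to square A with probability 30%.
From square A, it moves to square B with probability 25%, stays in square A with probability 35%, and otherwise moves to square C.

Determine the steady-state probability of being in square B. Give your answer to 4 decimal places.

0.5034

Let the stationary distribution be π with π = πP and π_1 + π_2 + π_3 = 1.
π_1 = 0.65·π_1 + 0.45·π_2 + 0.25·π_3
π_2 = 0.2·π_1 + 0.25·π_2 + 0.4·π_3
Solving with the normalization constraint gives π = (0.5034, 0.2603, 0.2363).
So the stationary probability of square B is 0.5034.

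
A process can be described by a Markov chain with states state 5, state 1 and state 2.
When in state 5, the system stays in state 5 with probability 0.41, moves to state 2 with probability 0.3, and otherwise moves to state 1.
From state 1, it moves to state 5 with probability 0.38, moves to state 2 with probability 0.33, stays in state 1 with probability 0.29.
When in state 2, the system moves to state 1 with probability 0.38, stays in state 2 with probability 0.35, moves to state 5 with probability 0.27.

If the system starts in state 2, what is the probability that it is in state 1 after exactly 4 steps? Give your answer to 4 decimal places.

0.3193

Propagate the distribution vector 4 steps from state 2.
After 0 steps: (0.0000, 0.0000, 1.0000)
After 1 step: (0.2700, 0.3800, 0.3500)
After 2 steps: (0.3496, 0.3215, 0.3289)
After 3 steps: (0.3543, 0.3196, 0.3261)
After 4 steps: (0.3548, 0.3193, 0.3259)
P(in state 1 after 4 steps) = 0.3193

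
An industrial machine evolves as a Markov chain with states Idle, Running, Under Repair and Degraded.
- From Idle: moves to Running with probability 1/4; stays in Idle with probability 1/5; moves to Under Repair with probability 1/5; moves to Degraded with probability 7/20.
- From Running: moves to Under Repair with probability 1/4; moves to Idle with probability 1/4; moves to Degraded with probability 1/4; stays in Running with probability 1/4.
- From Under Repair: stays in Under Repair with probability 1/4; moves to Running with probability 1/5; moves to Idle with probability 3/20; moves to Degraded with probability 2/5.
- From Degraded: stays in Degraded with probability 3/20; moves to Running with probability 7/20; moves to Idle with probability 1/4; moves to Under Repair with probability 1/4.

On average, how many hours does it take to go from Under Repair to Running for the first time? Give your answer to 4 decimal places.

Let t(s) be the expected number of hours to first reach Running from state s, with t(Running) = 0. Conditioning on the first hour:
t(Idle) = 1 + 0.2·t(Idle) + 0.2·t(Under Repair) + 0.35·t(Degraded)
t(Under Repair) = 1 + 0.15·t(Idle) + 0.25·t(Under Repair) + 0.4·t(Degraded)
t(Degraded) = 1 + 0.25·t(Idle) + 0.25·t(Under Repair) + 0.15·t(Degraded)
Solving: t(Idle) = 3.7204, t(Under Repair) = 3.9002, t(Degraded) = 3.4178.
Expected hours from Under Repair to Running: 3.9002.

3.9002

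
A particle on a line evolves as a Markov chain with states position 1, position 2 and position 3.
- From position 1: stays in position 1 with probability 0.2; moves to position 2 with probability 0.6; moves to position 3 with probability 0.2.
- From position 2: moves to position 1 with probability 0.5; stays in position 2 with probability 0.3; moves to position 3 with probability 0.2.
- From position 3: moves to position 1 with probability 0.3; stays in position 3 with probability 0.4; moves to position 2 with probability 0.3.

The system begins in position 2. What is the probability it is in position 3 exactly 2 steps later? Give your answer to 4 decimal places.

Sum over the intermediate state after 1 step:
P = P(position 2→position 1)·P(position 1→position 3) + P(position 2→position 2)·P(position 2→position 3) + P(position 2→position 3)·P(position 3→position 3)
  = 0.5×0.2 + 0.3×0.2 + 0.2×0.4
  = 0.1000 + 0.0600 + 0.0800 = 0.2400

0.2400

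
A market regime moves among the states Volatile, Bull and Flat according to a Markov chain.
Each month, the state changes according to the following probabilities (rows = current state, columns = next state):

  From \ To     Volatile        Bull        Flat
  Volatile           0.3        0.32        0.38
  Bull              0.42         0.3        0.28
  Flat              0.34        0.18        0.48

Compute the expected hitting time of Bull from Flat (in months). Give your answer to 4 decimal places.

Let t(s) be the expected number of months to first reach Bull from state s, with t(Bull) = 0. Conditioning on the first month:
t(Volatile) = 1 + 0.3·t(Volatile) + 0.38·t(Flat)
t(Flat) = 1 + 0.34·t(Volatile) + 0.48·t(Flat)
Solving: t(Volatile) = 3.8330, t(Flat) = 4.4293.
Expected months from Flat to Bull: 4.4293.

4.4293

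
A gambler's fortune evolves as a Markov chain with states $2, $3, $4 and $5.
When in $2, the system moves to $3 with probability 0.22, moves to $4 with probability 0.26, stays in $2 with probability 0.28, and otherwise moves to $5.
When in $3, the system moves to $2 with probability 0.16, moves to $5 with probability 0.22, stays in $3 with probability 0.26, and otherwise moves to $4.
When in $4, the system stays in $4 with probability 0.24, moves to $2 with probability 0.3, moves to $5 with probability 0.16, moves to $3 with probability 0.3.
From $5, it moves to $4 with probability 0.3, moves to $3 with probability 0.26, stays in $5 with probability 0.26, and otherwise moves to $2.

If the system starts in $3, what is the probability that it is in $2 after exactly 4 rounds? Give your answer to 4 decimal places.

Propagate the distribution vector 4 rounds from $3.
After 0 rounds: (0.0000, 1.0000, 0.0000, 0.0000)
After 1 round: (0.1600, 0.2600, 0.3600, 0.2200)
After 2 rounds: (0.2340, 0.2680, 0.2876, 0.2104)
After 3 rounds: (0.2326, 0.2621, 0.2895, 0.2158)
After 4 rounds: (0.2327, 0.2623, 0.2891, 0.2159)
P(in $2 after 4 rounds) = 0.2327

0.2327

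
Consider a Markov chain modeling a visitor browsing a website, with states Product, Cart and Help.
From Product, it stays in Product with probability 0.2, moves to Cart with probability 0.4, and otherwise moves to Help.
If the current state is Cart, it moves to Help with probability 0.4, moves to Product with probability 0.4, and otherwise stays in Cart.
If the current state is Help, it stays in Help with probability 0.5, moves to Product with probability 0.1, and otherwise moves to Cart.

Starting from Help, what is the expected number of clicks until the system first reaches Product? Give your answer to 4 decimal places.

5.0000

Let t(s) be the expected number of clicks to first reach Product from state s, with t(Product) = 0. Conditioning on the first click:
t(Cart) = 1 + 0.2·t(Cart) + 0.4·t(Help)
t(Help) = 1 + 0.4·t(Cart) + 0.5·t(Help)
Solving: t(Cart) = 3.7500, t(Help) = 5.0000.
Expected clicks from Help to Product: 5.0000.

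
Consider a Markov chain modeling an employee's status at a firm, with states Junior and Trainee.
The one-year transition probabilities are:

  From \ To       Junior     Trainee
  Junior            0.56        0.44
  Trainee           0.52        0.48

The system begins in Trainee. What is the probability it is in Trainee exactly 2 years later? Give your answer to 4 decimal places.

0.4592

Sum over the intermediate state after 1 year:
P = P(Trainee→Junior)·P(Junior→Trainee) + P(Trainee→Trainee)·P(Trainee→Trainee)
  = 0.52×0.44 + 0.48×0.48
  = 0.2288 + 0.2304 = 0.4592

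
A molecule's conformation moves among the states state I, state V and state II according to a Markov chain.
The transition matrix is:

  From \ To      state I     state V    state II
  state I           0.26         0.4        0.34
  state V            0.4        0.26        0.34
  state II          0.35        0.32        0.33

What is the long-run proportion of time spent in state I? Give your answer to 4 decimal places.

0.3361

Let the stationary distribution be π with π = πP and π_1 + π_2 + π_3 = 1.
π_1 = 0.26·π_1 + 0.4·π_2 + 0.35·π_3
π_2 = 0.4·π_1 + 0.26·π_2 + 0.32·π_3
Solving with the normalization constraint gives π = (0.3361, 0.3273, 0.3366).
So the stationary probability of state I is 0.3361.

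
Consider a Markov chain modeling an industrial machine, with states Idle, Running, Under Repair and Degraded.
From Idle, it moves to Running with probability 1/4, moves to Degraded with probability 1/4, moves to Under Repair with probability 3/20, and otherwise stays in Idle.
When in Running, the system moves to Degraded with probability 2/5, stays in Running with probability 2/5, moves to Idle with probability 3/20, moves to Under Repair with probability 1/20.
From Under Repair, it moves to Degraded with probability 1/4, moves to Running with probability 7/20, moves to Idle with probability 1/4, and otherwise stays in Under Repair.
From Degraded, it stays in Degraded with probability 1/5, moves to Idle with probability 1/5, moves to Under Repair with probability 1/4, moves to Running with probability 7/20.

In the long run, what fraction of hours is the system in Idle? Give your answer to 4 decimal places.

0.2235

Let the stationary distribution be π with π = πP and π_1 + π_2 + π_3 + π_4 = 1.
π_1 = 0.35·π_1 + 0.15·π_2 + 0.25·π_3 + 0.2·π_4
π_2 = 0.25·π_1 + 0.4·π_2 + 0.35·π_3 + 0.35·π_4
π_3 = 0.15·π_1 + 0.05·π_2 + 0.15·π_3 + 0.25·π_4
Solving with the normalization constraint gives π = (0.2235, 0.3449, 0.1442, 0.2874).
So the stationary probability of Idle is 0.2235.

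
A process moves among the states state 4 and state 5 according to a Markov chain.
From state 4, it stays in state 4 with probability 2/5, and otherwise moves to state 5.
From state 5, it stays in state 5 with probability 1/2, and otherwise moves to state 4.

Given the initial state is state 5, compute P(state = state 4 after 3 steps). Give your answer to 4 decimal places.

0.4550

Propagate the distribution vector 3 steps from state 5.
After 0 steps: (0.0000, 1.0000)
After 1 step: (0.5000, 0.5000)
After 2 steps: (0.4500, 0.5500)
After 3 steps: (0.4550, 0.5450)
P(in state 4 after 3 steps) = 0.4550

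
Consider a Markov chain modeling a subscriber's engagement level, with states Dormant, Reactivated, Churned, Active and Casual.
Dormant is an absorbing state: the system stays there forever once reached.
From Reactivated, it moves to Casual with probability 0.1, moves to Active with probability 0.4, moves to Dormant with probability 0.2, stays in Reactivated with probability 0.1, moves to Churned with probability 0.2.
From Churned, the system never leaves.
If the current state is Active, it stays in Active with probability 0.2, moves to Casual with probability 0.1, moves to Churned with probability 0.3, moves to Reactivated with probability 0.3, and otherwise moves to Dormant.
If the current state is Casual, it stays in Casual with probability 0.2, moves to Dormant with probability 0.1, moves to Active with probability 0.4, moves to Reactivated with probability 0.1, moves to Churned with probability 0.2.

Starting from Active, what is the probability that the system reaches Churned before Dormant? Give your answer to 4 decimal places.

Let h(s) be the probability of absorption at Churned starting from transient state s. Then h(Churned) = 1 and h(Dormant) = 0. By first-step analysis:
h(Reactivated) = 0.2·0 + 0.1·h(Reactivated) + 0.2·1 + 0.4·h(Active) + 0.1·h(Casual)
h(Active) = 0.1·0 + 0.3·h(Reactivated) + 0.3·1 + 0.2·h(Active) + 0.1·h(Casual)
h(Casual) = 0.1·0 + 0.1·h(Reactivated) + 0.2·1 + 0.4·h(Active) + 0.2·h(Casual)
Solving: h(Reactivated) = 0.6000, h(Active) = 0.6833, h(Casual) = 0.6667.
Starting from Active, the probability is 0.6833.

0.6833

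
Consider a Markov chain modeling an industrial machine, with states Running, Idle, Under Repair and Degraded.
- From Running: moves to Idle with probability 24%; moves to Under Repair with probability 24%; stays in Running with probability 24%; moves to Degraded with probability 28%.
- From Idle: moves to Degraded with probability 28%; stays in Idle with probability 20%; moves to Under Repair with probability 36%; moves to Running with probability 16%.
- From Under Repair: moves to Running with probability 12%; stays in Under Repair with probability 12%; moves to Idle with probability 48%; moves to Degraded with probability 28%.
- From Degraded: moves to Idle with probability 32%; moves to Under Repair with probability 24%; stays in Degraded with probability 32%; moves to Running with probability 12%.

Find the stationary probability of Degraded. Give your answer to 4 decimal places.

Let the stationary distribution be π with π = πP and π_1 + π_2 + π_3 + π_4 = 1.
π_1 = 0.24·π_1 + 0.16·π_2 + 0.12·π_3 + 0.12·π_4
π_2 = 0.24·π_1 + 0.2·π_2 + 0.48·π_3 + 0.32·π_4
π_3 = 0.24·π_1 + 0.36·π_2 + 0.12·π_3 + 0.24·π_4
Solving with the normalization constraint gives π = (0.1505, 0.3103, 0.2475, 0.2917).
So the stationary probability of Degraded is 0.2917.

0.2917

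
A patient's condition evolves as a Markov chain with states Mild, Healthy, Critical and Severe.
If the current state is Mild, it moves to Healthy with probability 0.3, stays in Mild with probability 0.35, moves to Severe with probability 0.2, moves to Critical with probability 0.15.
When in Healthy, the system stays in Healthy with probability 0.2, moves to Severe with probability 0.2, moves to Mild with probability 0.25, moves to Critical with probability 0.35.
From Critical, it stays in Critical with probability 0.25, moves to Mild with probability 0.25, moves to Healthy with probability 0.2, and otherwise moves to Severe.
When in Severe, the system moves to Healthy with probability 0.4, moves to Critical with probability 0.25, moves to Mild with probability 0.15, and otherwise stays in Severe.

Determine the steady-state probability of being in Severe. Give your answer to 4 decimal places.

0.2252

Let the stationary distribution be π with π = πP and π_1 + π_2 + π_3 + π_4 = 1.
π_1 = 0.35·π_1 + 0.25·π_2 + 0.25·π_3 + 0.15·π_4
π_2 = 0.3·π_1 + 0.2·π_2 + 0.2·π_3 + 0.4·π_4
π_3 = 0.15·π_1 + 0.35·π_2 + 0.25·π_3 + 0.25·π_4
Solving with the normalization constraint gives π = (0.2528, 0.2703, 0.2518, 0.2252).
So the stationary probability of Severe is 0.2252.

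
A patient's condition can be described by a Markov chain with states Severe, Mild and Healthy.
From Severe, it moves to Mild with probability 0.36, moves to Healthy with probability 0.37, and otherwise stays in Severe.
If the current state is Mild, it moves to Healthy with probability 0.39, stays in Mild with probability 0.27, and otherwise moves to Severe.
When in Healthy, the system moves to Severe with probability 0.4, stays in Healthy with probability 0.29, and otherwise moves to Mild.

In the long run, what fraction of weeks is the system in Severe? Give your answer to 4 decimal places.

0.3373

Let the stationary distribution be π with π = πP and π_1 + π_2 + π_3 = 1.
π_1 = 0.27·π_1 + 0.34·π_2 + 0.4·π_3
π_2 = 0.36·π_1 + 0.27·π_2 + 0.31·π_3
Solving with the normalization constraint gives π = (0.3373, 0.3143, 0.3484).
So the stationary probability of Severe is 0.3373.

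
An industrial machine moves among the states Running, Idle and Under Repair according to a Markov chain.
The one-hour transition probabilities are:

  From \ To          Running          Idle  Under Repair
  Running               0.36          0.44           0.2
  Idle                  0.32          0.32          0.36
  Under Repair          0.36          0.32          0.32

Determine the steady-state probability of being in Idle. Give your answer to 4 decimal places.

Let the stationary distribution be π with π = πP and π_1 + π_2 + π_3 = 1.
π_1 = 0.36·π_1 + 0.32·π_2 + 0.36·π_3
π_2 = 0.44·π_1 + 0.32·π_2 + 0.32·π_3
Solving with the normalization constraint gives π = (0.3455, 0.3615, 0.2930).
So the stationary probability of Idle is 0.3615.

0.3615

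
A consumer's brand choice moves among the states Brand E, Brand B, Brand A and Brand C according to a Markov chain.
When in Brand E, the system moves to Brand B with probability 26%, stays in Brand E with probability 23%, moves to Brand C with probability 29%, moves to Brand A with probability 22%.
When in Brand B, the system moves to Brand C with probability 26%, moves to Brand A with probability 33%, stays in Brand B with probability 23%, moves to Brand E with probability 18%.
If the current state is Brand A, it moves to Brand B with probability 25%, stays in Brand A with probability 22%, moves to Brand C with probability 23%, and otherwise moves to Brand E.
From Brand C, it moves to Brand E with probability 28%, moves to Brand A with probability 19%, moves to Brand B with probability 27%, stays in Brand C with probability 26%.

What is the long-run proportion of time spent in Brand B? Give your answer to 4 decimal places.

Let the stationary distribution be π with π = πP and π_1 + π_2 + π_3 + π_4 = 1.
π_1 = 0.23·π_1 + 0.18·π_2 + 0.3·π_3 + 0.28·π_4
π_2 = 0.26·π_1 + 0.23·π_2 + 0.25·π_3 + 0.27·π_4
π_3 = 0.22·π_1 + 0.33·π_2 + 0.22·π_3 + 0.19·π_4
Solving with the normalization constraint gives π = (0.2472, 0.2526, 0.2400, 0.2602).
So the stationary probability of Brand B is 0.2526.

0.2526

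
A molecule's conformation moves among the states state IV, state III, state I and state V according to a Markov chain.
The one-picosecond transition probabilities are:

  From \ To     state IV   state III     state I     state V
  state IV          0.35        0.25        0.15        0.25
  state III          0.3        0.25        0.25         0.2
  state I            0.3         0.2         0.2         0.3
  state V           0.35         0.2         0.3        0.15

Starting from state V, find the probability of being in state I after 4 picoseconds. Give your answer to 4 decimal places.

Propagate the distribution vector 4 picoseconds from state V.
After 0 picoseconds: (0.0000, 0.0000, 0.0000, 1.0000)
After 1 picosecond: (0.3500, 0.2000, 0.3000, 0.1500)
After 2 picoseconds: (0.3250, 0.2275, 0.2075, 0.2400)
After 3 picoseconds: (0.3283, 0.2276, 0.2191, 0.2250)
After 4 picoseconds: (0.3277, 0.2278, 0.2175, 0.2271)
P(in state I after 4 picoseconds) = 0.2175

0.2175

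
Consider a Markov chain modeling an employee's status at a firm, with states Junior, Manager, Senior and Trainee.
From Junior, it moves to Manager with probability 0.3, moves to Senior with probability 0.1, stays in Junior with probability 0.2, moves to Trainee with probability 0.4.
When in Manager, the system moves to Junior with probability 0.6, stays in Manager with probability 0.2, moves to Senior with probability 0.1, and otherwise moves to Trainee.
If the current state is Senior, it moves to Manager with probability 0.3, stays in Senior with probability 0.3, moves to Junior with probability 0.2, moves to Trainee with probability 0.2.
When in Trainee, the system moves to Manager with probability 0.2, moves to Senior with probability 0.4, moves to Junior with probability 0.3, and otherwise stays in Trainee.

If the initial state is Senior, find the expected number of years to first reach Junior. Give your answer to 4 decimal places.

Let t(s) be the expected number of years to first reach Junior from state s, with t(Junior) = 0. Conditioning on the first year:
t(Manager) = 1 + 0.2·t(Manager) + 0.1·t(Senior) + 0.1·t(Trainee)
t(Senior) = 1 + 0.3·t(Manager) + 0.3·t(Senior) + 0.2·t(Trainee)
t(Trainee) = 1 + 0.2·t(Manager) + 0.4·t(Senior) + 0.1·t(Trainee)
Solving: t(Manager) = 2.0104, t(Senior) = 3.1332, t(Trainee) = 2.9504.
Expected years from Senior to Junior: 3.1332.

3.1332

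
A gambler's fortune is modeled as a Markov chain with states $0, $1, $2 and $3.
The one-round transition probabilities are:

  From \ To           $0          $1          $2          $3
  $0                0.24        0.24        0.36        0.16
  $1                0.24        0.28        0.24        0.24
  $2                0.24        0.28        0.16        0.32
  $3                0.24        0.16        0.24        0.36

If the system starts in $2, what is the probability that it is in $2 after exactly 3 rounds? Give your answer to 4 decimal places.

0.2483

Propagate the distribution vector 3 rounds from $2.
After 0 rounds: (0.0000, 0.0000, 1.0000, 0.0000)
After 1 round: (0.2400, 0.2800, 0.1600, 0.3200)
After 2 rounds: (0.2400, 0.2320, 0.2560, 0.2720)
After 3 rounds: (0.2400, 0.2378, 0.2483, 0.2739)
P(in $2 after 3 rounds) = 0.2483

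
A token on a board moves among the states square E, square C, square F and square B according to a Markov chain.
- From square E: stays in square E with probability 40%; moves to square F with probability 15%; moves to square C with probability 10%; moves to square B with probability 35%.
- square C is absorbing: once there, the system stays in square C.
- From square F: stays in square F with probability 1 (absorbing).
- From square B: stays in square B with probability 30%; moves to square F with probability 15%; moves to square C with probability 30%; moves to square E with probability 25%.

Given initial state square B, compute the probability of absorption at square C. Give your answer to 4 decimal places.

Let h(s) be the probability of absorption at square C starting from transient state s. Then h(square C) = 1 and h(square F) = 0. By first-step analysis:
h(square E) = 0.4·h(square E) + 0.1·1 + 0.15·0 + 0.35·h(square B)
h(square B) = 0.25·h(square E) + 0.3·1 + 0.15·0 + 0.3·h(square B)
Solving: h(square E) = 0.5263, h(square B) = 0.6165.
Starting from square B, the probability is 0.6165.

0.6165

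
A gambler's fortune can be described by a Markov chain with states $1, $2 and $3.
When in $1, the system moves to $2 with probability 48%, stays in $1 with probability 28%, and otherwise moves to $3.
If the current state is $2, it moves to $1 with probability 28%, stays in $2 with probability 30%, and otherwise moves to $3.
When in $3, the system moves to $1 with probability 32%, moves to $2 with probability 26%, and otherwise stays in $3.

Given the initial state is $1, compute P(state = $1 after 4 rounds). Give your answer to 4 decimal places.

Propagate the distribution vector 4 rounds from $1.
After 0 rounds: (1.0000, 0.0000, 0.0000)
After 1 round: (0.2800, 0.4800, 0.2400)
After 2 rounds: (0.2896, 0.3408, 0.3696)
After 3 rounds: (0.2948, 0.3373, 0.3679)
After 4 rounds: (0.2947, 0.3383, 0.3669)
P(in $1 after 4 rounds) = 0.2947

0.2947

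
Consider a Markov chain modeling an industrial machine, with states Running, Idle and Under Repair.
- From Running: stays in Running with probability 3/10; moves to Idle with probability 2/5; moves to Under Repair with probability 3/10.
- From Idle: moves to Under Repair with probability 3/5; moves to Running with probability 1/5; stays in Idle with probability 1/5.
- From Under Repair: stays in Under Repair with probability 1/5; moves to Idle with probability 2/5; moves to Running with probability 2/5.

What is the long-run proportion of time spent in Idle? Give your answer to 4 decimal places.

0.3333

Let the stationary distribution be π with π = πP and π_1 + π_2 + π_3 = 1.
π_1 = 0.3·π_1 + 0.2·π_2 + 0.4·π_3
π_2 = 0.4·π_1 + 0.2·π_2 + 0.4·π_3
Solving with the normalization constraint gives π = (0.3030, 0.3333, 0.3636).
So the stationary probability of Idle is 0.3333.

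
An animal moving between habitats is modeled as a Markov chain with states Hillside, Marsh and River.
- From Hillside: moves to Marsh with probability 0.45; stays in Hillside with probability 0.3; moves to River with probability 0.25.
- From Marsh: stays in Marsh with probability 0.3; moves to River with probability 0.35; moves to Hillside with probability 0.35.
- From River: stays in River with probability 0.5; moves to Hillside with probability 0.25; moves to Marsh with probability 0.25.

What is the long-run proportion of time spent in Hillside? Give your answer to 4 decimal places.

Let the stationary distribution be π with π = πP and π_1 + π_2 + π_3 = 1.
π_1 = 0.3·π_1 + 0.35·π_2 + 0.25·π_3
π_2 = 0.45·π_1 + 0.3·π_2 + 0.25·π_3
Solving with the normalization constraint gives π = (0.2975, 0.3258, 0.3768).
So the stationary probability of Hillside is 0.2975.

0.2975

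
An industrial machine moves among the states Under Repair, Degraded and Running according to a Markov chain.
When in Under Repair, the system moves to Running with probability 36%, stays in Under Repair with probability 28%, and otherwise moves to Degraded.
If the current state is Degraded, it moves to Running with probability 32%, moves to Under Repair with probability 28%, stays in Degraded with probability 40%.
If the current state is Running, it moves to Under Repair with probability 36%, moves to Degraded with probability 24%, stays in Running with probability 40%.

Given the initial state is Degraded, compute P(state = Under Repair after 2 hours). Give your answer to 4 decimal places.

Sum over the intermediate state after 1 hour:
P = P(Degraded→Under Repair)·P(Under Repair→Under Repair) + P(Degraded→Degraded)·P(Degraded→Under Repair) + P(Degraded→Running)·P(Running→Under Repair)
  = 0.28×0.28 + 0.4×0.28 + 0.32×0.36
  = 0.0784 + 0.1120 + 0.1152 = 0.3056

0.3056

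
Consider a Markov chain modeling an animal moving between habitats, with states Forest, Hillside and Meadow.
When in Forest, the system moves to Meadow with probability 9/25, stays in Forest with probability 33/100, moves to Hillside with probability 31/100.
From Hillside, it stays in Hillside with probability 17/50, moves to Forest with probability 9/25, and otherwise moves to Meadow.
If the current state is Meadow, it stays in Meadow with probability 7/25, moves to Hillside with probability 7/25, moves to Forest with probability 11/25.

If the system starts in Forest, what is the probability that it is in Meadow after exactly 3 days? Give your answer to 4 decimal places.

0.3165

Propagate the distribution vector 3 days from Forest.
After 0 days: (1.0000, 0.0000, 0.0000)
After 1 day: (0.3300, 0.3100, 0.3600)
After 2 days: (0.3789, 0.3085, 0.3126)
After 3 days: (0.3736, 0.3099, 0.3165)
P(in Meadow after 3 days) = 0.3165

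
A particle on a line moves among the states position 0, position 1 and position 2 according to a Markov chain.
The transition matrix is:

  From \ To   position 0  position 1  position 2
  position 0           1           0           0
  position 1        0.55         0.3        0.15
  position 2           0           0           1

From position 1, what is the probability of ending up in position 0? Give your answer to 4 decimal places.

0.7857

Let h(s) be the probability of absorption at position 0 starting from transient state s. Then h(position 0) = 1 and h(position 2) = 0. By first-step analysis:
h(position 1) = 0.55·1 + 0.3·h(position 1) + 0.15·0
Solving: h(position 1) = 0.7857.
Starting from position 1, the probability is 0.7857.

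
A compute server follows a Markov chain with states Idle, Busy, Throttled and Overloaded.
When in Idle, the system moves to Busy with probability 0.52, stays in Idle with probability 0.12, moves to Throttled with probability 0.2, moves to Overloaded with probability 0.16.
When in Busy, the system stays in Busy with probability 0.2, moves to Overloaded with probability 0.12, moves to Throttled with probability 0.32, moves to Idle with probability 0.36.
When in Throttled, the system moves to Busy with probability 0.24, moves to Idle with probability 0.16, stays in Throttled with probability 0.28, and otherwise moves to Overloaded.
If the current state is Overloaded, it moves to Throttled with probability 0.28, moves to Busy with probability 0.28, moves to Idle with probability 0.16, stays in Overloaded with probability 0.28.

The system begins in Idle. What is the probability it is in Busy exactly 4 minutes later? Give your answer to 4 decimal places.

0.2928

Propagate the distribution vector 4 minutes from Idle.
After 0 minutes: (1.0000, 0.0000, 0.0000, 0.0000)
After 1 minute: (0.1200, 0.5200, 0.2000, 0.1600)
After 2 minutes: (0.2592, 0.2592, 0.2912, 0.1904)
After 3 minutes: (0.2015, 0.3098, 0.2696, 0.2191)
After 4 minutes: (0.2139, 0.2928, 0.2763, 0.2170)
P(in Busy after 4 minutes) = 0.2928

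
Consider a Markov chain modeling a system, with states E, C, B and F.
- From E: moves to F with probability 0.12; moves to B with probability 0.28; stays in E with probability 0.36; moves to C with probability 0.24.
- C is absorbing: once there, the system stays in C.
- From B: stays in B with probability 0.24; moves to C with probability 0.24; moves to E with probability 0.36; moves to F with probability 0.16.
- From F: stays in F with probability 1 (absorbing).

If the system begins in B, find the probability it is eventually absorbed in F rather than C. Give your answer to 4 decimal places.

0.3776

Let h(s) be the probability of absorption at F starting from transient state s. Then h(F) = 1 and h(C) = 0. By first-step analysis:
h(E) = 0.36·h(E) + 0.24·0 + 0.28·h(B) + 0.12·1
h(B) = 0.36·h(E) + 0.24·0 + 0.24·h(B) + 0.16·1
Solving: h(E) = 0.3527, h(B) = 0.3776.
Starting from B, the probability is 0.3776.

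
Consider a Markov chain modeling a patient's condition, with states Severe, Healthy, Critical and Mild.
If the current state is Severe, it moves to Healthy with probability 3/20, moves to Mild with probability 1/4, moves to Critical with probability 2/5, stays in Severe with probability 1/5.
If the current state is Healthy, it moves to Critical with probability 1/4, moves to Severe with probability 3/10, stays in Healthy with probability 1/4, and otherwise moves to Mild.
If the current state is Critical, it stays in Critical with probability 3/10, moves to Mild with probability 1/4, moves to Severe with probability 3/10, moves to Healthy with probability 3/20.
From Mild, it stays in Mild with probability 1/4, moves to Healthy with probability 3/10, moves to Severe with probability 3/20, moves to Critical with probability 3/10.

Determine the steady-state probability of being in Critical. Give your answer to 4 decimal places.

Let the stationary distribution be π with π = πP and π_1 + π_2 + π_3 + π_4 = 1.
π_1 = 0.2·π_1 + 0.3·π_2 + 0.3·π_3 + 0.15·π_4
π_2 = 0.15·π_1 + 0.25·π_2 + 0.15·π_3 + 0.3·π_4
π_3 = 0.4·π_1 + 0.25·π_2 + 0.3·π_3 + 0.3·π_4
Solving with the normalization constraint gives π = (0.2400, 0.2066, 0.3137, 0.2397).
So the stationary probability of Critical is 0.3137.

0.3137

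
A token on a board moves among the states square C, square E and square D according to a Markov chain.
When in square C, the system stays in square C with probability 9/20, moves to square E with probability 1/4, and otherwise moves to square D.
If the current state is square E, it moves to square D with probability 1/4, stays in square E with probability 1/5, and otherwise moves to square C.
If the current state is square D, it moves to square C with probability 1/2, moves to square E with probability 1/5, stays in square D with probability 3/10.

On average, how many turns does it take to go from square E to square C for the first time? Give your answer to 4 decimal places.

Let t(s) be the expected number of turns to first reach square C from state s, with t(square C) = 0. Conditioning on the first turn:
t(square E) = 1 + 0.2·t(square E) + 0.25·t(square D)
t(square D) = 1 + 0.2·t(square E) + 0.3·t(square D)
Solving: t(square E) = 1.8627, t(square D) = 1.9608.
Expected turns from square E to square C: 1.8627.

1.8627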